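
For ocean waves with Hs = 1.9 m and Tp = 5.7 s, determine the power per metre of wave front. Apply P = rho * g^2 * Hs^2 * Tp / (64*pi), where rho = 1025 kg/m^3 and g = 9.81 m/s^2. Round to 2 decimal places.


Apply wave power formula:
  g^2 = 9.81^2 = 96.2361
  Hs^2 = 1.9^2 = 3.61
  Numerator = rho * g^2 * Hs^2 * Tp = 1025 * 96.2361 * 3.61 * 5.7 = 2029756.49
  Denominator = 64 * pi = 201.0619
  P = 2029756.49 / 201.0619 = 10095.18 W/m

10095.18


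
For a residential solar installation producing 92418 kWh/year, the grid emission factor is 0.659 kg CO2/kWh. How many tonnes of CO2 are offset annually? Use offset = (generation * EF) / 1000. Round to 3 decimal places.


CO2 offset in kg = generation * emission_factor
CO2 offset = 92418 * 0.659 = 60903.46 kg
Convert to tonnes:
  CO2 offset = 60903.46 / 1000 = 60.903 tonnes

60.903


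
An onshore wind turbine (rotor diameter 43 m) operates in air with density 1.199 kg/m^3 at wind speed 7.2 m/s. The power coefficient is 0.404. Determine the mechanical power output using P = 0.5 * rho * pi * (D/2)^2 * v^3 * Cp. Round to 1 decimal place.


Step 1 -- Compute swept area:
  A = pi * (D/2)^2 = pi * (43/2)^2 = 1452.2 m^2
Step 2 -- Apply wind power equation:
  P = 0.5 * rho * A * v^3 * Cp
  v^3 = 7.2^3 = 373.248
  P = 0.5 * 1.199 * 1452.2 * 373.248 * 0.404
  P = 131278.9 W

131278.9


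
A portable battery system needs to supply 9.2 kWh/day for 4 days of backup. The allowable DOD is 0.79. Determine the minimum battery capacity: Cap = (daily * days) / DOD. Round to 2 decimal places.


Total energy needed = daily * days = 9.2 * 4 = 36.8 kWh
Account for depth of discharge:
  Cap = total_energy / DOD = 36.8 / 0.79
  Cap = 46.58 kWh

46.58


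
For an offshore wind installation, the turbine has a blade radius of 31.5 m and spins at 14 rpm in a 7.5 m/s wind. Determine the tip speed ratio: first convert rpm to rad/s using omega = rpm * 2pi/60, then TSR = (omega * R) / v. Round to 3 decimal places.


Convert rotational speed to rad/s:
  omega = 14 * 2 * pi / 60 = 1.4661 rad/s
Compute tip speed:
  v_tip = omega * R = 1.4661 * 31.5 = 46.181 m/s
Tip speed ratio:
  TSR = v_tip / v_wind = 46.181 / 7.5 = 6.158

6.158


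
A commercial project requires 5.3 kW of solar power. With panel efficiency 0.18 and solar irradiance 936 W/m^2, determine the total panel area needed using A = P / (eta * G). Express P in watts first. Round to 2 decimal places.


Convert target power to watts: P = 5.3 * 1000 = 5300.0 W
Compute denominator: eta * G = 0.18 * 936 = 168.48
Required area A = P / (eta * G) = 5300.0 / 168.48
A = 31.46 m^2

31.46


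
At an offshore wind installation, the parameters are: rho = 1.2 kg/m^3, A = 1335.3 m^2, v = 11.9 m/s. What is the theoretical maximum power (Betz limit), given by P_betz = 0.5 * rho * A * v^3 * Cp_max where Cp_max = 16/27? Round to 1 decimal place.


The Betz coefficient Cp_max = 16/27 = 0.5926
v^3 = 11.9^3 = 1685.159
P_betz = 0.5 * rho * A * v^3 * Cp_max
P_betz = 0.5 * 1.2 * 1335.3 * 1685.159 * 0.5926
P_betz = 800068.6 W

800068.6


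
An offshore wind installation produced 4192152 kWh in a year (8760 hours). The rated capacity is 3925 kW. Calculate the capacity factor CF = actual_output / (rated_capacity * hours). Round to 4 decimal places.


Capacity factor = actual output / maximum possible output
Maximum possible = rated * hours = 3925 * 8760 = 34383000 kWh
CF = 4192152 / 34383000
CF = 0.1219

0.1219


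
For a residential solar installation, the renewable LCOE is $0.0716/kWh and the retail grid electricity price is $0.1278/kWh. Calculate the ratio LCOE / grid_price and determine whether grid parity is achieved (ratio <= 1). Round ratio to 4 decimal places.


Compare LCOE to grid price:
  LCOE = $0.0716/kWh, Grid price = $0.1278/kWh
  Ratio = LCOE / grid_price = 0.0716 / 0.1278 = 0.5603
  Grid parity achieved (ratio <= 1)? yes

0.5603


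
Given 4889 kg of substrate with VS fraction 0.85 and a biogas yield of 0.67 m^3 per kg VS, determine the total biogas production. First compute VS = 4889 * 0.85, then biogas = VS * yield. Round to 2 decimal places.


Compute volatile solids:
  VS = mass * VS_fraction = 4889 * 0.85 = 4155.65 kg
Calculate biogas volume:
  Biogas = VS * specific_yield = 4155.65 * 0.67
  Biogas = 2784.29 m^3

2784.29


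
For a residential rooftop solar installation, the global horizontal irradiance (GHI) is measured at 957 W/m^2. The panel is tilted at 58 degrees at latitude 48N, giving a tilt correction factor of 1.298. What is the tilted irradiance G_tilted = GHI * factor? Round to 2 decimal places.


Identify the given values:
  GHI = 957 W/m^2, tilt correction factor = 1.298
Apply the formula G_tilted = GHI * factor:
  G_tilted = 957 * 1.298
  G_tilted = 1242.19 W/m^2

1242.19


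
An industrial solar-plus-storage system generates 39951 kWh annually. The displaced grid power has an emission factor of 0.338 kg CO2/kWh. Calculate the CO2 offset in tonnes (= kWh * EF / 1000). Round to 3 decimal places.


CO2 offset in kg = generation * emission_factor
CO2 offset = 39951 * 0.338 = 13503.44 kg
Convert to tonnes:
  CO2 offset = 13503.44 / 1000 = 13.503 tonnes

13.503


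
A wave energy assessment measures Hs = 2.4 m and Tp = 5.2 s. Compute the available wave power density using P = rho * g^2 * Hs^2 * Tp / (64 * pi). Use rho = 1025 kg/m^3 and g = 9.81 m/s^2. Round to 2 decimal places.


Apply wave power formula:
  g^2 = 9.81^2 = 96.2361
  Hs^2 = 2.4^2 = 5.76
  Numerator = rho * g^2 * Hs^2 * Tp = 1025 * 96.2361 * 5.76 * 5.2 = 2954525.26
  Denominator = 64 * pi = 201.0619
  P = 2954525.26 / 201.0619 = 14694.60 W/m

14694.60


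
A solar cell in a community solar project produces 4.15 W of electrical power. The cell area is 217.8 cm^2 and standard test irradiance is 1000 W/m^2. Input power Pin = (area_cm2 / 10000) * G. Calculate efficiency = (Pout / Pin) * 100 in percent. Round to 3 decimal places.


First compute the input power:
  Pin = area_cm2 / 10000 * G = 217.8 / 10000 * 1000 = 21.78 W
Then compute efficiency:
  Efficiency = (Pout / Pin) * 100 = (4.15 / 21.78) * 100
  Efficiency = 19.054%

19.054


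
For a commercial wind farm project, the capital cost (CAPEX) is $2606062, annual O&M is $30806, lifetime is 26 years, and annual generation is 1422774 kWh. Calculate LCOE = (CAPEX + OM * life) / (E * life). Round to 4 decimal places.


Total cost = CAPEX + OM * lifetime = 2606062 + 30806 * 26 = 2606062 + 800956 = 3407018
Total generation = annual * lifetime = 1422774 * 26 = 36992124 kWh
LCOE = 3407018 / 36992124
LCOE = 0.0921 $/kWh

0.0921


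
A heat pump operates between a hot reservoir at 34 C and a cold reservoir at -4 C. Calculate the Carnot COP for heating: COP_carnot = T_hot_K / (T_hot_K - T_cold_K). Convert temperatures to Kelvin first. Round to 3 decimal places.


Convert to Kelvin:
  T_hot = 34 + 273.15 = 307.15 K
  T_cold = -4 + 273.15 = 269.15 K
Apply Carnot COP formula:
  COP = T_hot_K / (T_hot_K - T_cold_K) = 307.15 / 38.0
  COP = 8.083

8.083


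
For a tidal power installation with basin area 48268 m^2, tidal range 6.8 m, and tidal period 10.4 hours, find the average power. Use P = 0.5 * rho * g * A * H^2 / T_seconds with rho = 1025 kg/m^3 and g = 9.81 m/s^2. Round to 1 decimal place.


Convert period to seconds: T = 10.4 * 3600 = 37440.0 s
H^2 = 6.8^2 = 46.24
P = 0.5 * rho * g * A * H^2 / T
P = 0.5 * 1025 * 9.81 * 48268 * 46.24 / 37440.0
P = 299712.0 W

299712.0


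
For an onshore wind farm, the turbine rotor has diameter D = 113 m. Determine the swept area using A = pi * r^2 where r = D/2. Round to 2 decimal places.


Compute the rotor radius:
  r = D / 2 = 113 / 2 = 56.5 m
Calculate swept area:
  A = pi * r^2 = pi * 56.5^2
  A = 10028.75 m^2

10028.75


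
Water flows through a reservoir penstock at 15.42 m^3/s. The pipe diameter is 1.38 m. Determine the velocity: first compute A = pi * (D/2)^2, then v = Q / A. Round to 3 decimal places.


Compute pipe cross-sectional area:
  A = pi * (D/2)^2 = pi * (1.38/2)^2 = 1.4957 m^2
Calculate velocity:
  v = Q / A = 15.42 / 1.4957
  v = 10.309 m/s

10.309


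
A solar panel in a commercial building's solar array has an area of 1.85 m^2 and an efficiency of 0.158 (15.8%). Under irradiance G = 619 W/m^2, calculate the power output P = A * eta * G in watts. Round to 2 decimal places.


Use the solar power formula P = A * eta * G.
Given: A = 1.85 m^2, eta = 0.158, G = 619 W/m^2
P = 1.85 * 0.158 * 619
P = 180.93 W

180.93


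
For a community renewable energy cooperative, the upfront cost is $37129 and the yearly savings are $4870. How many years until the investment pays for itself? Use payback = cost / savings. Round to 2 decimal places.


Simple payback period = initial cost / annual savings
Payback = 37129 / 4870
Payback = 7.62 years

7.62


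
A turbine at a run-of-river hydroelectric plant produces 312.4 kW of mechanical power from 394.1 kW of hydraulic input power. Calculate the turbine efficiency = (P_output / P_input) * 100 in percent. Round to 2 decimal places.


Turbine efficiency = (output power / input power) * 100
eta = (312.4 / 394.1) * 100
eta = 79.27%

79.27


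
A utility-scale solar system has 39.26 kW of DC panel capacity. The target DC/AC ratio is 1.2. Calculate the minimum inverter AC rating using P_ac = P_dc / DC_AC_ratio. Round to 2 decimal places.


The inverter AC capacity is determined by the DC/AC ratio.
Given: P_dc = 39.26 kW, DC/AC ratio = 1.2
P_ac = P_dc / ratio = 39.26 / 1.2
P_ac = 32.72 kW

32.72


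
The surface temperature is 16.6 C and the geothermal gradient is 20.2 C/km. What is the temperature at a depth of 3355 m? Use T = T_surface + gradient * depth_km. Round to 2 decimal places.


Convert depth to km: 3355 / 1000 = 3.355 km
Temperature increase = gradient * depth_km = 20.2 * 3.355 = 67.77 C
Temperature at depth = T_surface + delta_T = 16.6 + 67.77
T = 84.37 C

84.37


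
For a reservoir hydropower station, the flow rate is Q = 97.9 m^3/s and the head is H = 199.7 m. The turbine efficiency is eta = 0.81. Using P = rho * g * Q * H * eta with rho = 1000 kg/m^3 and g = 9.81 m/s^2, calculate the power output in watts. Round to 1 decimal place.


Apply the hydropower formula P = rho * g * Q * H * eta
rho * g = 1000 * 9.81 = 9810.0
P = 9810.0 * 97.9 * 199.7 * 0.81
P = 155351261.0 W

155351261.0


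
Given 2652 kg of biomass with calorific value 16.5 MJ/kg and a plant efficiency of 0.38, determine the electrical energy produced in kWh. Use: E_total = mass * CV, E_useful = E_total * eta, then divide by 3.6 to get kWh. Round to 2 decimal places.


Total energy = mass * CV = 2652 * 16.5 = 43758.0 MJ
Useful energy = total * eta = 43758.0 * 0.38 = 16628.04 MJ
Convert to kWh: 16628.04 / 3.6
Useful energy = 4618.90 kWh

4618.90


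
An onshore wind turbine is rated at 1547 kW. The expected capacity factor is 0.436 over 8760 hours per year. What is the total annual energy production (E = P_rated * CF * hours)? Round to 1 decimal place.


Annual energy = rated_kW * capacity_factor * hours_per_year
Given: P_rated = 1547 kW, CF = 0.436, hours = 8760
E = 1547 * 0.436 * 8760
E = 5908549.9 kWh

5908549.9


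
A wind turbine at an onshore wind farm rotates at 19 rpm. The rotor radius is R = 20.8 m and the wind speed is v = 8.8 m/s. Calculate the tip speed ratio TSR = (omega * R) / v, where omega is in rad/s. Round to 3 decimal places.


Convert rotational speed to rad/s:
  omega = 19 * 2 * pi / 60 = 1.9897 rad/s
Compute tip speed:
  v_tip = omega * R = 1.9897 * 20.8 = 41.385 m/s
Tip speed ratio:
  TSR = v_tip / v_wind = 41.385 / 8.8 = 4.703

4.703


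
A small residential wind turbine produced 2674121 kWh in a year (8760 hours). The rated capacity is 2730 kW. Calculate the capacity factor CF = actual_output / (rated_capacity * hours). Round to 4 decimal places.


Capacity factor = actual output / maximum possible output
Maximum possible = rated * hours = 2730 * 8760 = 23914800 kWh
CF = 2674121 / 23914800
CF = 0.1118

0.1118


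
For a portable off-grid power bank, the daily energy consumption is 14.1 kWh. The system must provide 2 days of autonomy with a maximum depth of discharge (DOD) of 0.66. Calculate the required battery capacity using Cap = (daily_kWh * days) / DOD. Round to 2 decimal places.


Total energy needed = daily * days = 14.1 * 2 = 28.2 kWh
Account for depth of discharge:
  Cap = total_energy / DOD = 28.2 / 0.66
  Cap = 42.73 kWh

42.73


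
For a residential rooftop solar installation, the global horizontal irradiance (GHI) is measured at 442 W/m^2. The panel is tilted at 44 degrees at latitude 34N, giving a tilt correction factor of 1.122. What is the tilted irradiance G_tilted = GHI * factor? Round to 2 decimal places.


Identify the given values:
  GHI = 442 W/m^2, tilt correction factor = 1.122
Apply the formula G_tilted = GHI * factor:
  G_tilted = 442 * 1.122
  G_tilted = 495.92 W/m^2

495.92


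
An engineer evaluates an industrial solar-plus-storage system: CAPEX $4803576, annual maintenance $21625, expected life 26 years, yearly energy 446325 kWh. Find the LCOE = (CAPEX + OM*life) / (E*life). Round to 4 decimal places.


Total cost = CAPEX + OM * lifetime = 4803576 + 21625 * 26 = 4803576 + 562250 = 5365826
Total generation = annual * lifetime = 446325 * 26 = 11604450 kWh
LCOE = 5365826 / 11604450
LCOE = 0.4624 $/kWh

0.4624


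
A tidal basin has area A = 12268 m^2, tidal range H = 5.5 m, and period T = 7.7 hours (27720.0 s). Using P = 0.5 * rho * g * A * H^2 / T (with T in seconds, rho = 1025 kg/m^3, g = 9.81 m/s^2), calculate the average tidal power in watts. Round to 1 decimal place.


Convert period to seconds: T = 7.7 * 3600 = 27720.0 s
H^2 = 5.5^2 = 30.25
P = 0.5 * rho * g * A * H^2 / T
P = 0.5 * 1025 * 9.81 * 12268 * 30.25 / 27720.0
P = 67308.3 W

67308.3


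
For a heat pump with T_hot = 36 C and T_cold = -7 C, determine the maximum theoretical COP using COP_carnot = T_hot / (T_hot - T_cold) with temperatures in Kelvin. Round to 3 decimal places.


Convert to Kelvin:
  T_hot = 36 + 273.15 = 309.15 K
  T_cold = -7 + 273.15 = 266.15 K
Apply Carnot COP formula:
  COP = T_hot_K / (T_hot_K - T_cold_K) = 309.15 / 43.0
  COP = 7.190

7.190


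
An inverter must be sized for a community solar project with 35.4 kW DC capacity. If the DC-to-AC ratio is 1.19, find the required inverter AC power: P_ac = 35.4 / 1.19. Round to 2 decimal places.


The inverter AC capacity is determined by the DC/AC ratio.
Given: P_dc = 35.4 kW, DC/AC ratio = 1.19
P_ac = P_dc / ratio = 35.4 / 1.19
P_ac = 29.75 kW

29.75


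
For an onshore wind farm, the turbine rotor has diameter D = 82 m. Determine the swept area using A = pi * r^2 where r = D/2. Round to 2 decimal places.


Compute the rotor radius:
  r = D / 2 = 82 / 2 = 41.0 m
Calculate swept area:
  A = pi * r^2 = pi * 41.0^2
  A = 5281.02 m^2

5281.02


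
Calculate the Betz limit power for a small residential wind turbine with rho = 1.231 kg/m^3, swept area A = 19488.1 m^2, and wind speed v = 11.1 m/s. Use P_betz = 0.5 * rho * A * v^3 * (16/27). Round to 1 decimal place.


The Betz coefficient Cp_max = 16/27 = 0.5926
v^3 = 11.1^3 = 1367.631
P_betz = 0.5 * rho * A * v^3 * Cp_max
P_betz = 0.5 * 1.231 * 19488.1 * 1367.631 * 0.5926
P_betz = 9721263.4 W

9721263.4


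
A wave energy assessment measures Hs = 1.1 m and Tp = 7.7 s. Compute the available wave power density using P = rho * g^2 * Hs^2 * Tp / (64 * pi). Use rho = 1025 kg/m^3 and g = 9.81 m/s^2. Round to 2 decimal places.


Apply wave power formula:
  g^2 = 9.81^2 = 96.2361
  Hs^2 = 1.1^2 = 1.21
  Numerator = rho * g^2 * Hs^2 * Tp = 1025 * 96.2361 * 1.21 * 7.7 = 919047.54
  Denominator = 64 * pi = 201.0619
  P = 919047.54 / 201.0619 = 4570.97 W/m

4570.97


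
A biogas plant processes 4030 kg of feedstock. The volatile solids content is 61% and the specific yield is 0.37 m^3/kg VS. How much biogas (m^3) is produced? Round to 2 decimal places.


Compute volatile solids:
  VS = mass * VS_fraction = 4030 * 0.61 = 2458.3 kg
Calculate biogas volume:
  Biogas = VS * specific_yield = 2458.3 * 0.37
  Biogas = 909.57 m^3

909.57


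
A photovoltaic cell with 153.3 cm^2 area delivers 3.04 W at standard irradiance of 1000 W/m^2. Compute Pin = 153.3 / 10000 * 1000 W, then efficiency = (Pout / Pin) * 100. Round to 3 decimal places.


First compute the input power:
  Pin = area_cm2 / 10000 * G = 153.3 / 10000 * 1000 = 15.33 W
Then compute efficiency:
  Efficiency = (Pout / Pin) * 100 = (3.04 / 15.33) * 100
  Efficiency = 19.830%

19.830


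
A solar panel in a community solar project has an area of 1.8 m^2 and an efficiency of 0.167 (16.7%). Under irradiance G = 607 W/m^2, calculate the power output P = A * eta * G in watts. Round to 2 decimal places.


Use the solar power formula P = A * eta * G.
Given: A = 1.8 m^2, eta = 0.167, G = 607 W/m^2
P = 1.8 * 0.167 * 607
P = 182.46 W

182.46


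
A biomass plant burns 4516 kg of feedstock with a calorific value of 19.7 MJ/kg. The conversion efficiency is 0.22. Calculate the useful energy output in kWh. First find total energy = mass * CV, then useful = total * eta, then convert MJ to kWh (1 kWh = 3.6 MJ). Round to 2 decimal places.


Total energy = mass * CV = 4516 * 19.7 = 88965.2 MJ
Useful energy = total * eta = 88965.2 * 0.22 = 19572.34 MJ
Convert to kWh: 19572.34 / 3.6
Useful energy = 5436.76 kWh

5436.76


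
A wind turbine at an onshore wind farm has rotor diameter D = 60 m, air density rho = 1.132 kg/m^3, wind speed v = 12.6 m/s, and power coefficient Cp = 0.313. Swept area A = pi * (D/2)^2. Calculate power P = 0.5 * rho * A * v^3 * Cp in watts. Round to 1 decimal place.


Step 1 -- Compute swept area:
  A = pi * (D/2)^2 = pi * (60/2)^2 = 2827.43 m^2
Step 2 -- Apply wind power equation:
  P = 0.5 * rho * A * v^3 * Cp
  v^3 = 12.6^3 = 2000.376
  P = 0.5 * 1.132 * 2827.43 * 2000.376 * 0.313
  P = 1001993.2 W

1001993.2


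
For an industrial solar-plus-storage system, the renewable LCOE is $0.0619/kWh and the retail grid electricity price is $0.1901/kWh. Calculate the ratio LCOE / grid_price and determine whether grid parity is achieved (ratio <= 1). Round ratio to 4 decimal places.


Compare LCOE to grid price:
  LCOE = $0.0619/kWh, Grid price = $0.1901/kWh
  Ratio = LCOE / grid_price = 0.0619 / 0.1901 = 0.3256
  Grid parity achieved (ratio <= 1)? yes

0.3256


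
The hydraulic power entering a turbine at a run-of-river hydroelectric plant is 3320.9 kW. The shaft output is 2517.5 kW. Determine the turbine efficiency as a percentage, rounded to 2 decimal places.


Turbine efficiency = (output power / input power) * 100
eta = (2517.5 / 3320.9) * 100
eta = 75.81%

75.81


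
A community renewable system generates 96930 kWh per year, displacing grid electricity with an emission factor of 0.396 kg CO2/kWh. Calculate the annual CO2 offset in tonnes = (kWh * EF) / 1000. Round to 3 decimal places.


CO2 offset in kg = generation * emission_factor
CO2 offset = 96930 * 0.396 = 38384.28 kg
Convert to tonnes:
  CO2 offset = 38384.28 / 1000 = 38.384 tonnes

38.384


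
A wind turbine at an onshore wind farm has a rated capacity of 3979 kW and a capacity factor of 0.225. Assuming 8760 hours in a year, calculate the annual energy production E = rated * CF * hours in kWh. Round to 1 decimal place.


Annual energy = rated_kW * capacity_factor * hours_per_year
Given: P_rated = 3979 kW, CF = 0.225, hours = 8760
E = 3979 * 0.225 * 8760
E = 7842609.0 kWh

7842609.0


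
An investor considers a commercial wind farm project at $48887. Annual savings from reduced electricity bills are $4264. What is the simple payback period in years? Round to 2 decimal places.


Simple payback period = initial cost / annual savings
Payback = 48887 / 4264
Payback = 11.47 years

11.47


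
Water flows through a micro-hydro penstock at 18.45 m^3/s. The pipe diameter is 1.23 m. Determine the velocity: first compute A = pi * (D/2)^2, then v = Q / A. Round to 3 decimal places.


Compute pipe cross-sectional area:
  A = pi * (D/2)^2 = pi * (1.23/2)^2 = 1.1882 m^2
Calculate velocity:
  v = Q / A = 18.45 / 1.1882
  v = 15.527 m/s

15.527


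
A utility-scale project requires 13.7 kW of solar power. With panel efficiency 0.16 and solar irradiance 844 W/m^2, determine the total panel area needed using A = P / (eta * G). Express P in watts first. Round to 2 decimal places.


Convert target power to watts: P = 13.7 * 1000 = 13700.0 W
Compute denominator: eta * G = 0.16 * 844 = 135.04
Required area A = P / (eta * G) = 13700.0 / 135.04
A = 101.45 m^2

101.45


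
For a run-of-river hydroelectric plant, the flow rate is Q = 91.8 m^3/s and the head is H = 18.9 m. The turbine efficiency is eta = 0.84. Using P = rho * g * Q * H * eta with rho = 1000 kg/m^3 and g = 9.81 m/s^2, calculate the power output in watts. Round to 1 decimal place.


Apply the hydropower formula P = rho * g * Q * H * eta
rho * g = 1000 * 9.81 = 9810.0
P = 9810.0 * 91.8 * 18.9 * 0.84
P = 14297258.8 W

14297258.8


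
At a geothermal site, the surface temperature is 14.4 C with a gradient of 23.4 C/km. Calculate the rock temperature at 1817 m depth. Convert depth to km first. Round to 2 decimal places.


Convert depth to km: 1817 / 1000 = 1.817 km
Temperature increase = gradient * depth_km = 23.4 * 1.817 = 42.52 C
Temperature at depth = T_surface + delta_T = 14.4 + 42.52
T = 56.92 C

56.92


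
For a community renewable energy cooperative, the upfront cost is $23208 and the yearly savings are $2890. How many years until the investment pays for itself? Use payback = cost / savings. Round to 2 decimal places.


Simple payback period = initial cost / annual savings
Payback = 23208 / 2890
Payback = 8.03 years

8.03


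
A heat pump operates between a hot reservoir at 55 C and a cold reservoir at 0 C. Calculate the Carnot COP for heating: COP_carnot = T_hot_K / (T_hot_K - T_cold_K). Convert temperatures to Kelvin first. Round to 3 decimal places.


Convert to Kelvin:
  T_hot = 55 + 273.15 = 328.15 K
  T_cold = 0 + 273.15 = 273.15 K
Apply Carnot COP formula:
  COP = T_hot_K / (T_hot_K - T_cold_K) = 328.15 / 55.0
  COP = 5.966

5.966


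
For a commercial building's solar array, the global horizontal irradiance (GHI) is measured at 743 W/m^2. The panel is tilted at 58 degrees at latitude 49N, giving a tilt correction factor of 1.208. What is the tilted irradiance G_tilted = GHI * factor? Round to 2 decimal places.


Identify the given values:
  GHI = 743 W/m^2, tilt correction factor = 1.208
Apply the formula G_tilted = GHI * factor:
  G_tilted = 743 * 1.208
  G_tilted = 897.54 W/m^2

897.54


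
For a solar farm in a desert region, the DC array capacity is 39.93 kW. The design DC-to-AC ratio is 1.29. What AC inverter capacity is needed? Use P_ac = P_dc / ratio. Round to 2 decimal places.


The inverter AC capacity is determined by the DC/AC ratio.
Given: P_dc = 39.93 kW, DC/AC ratio = 1.29
P_ac = P_dc / ratio = 39.93 / 1.29
P_ac = 30.95 kW

30.95


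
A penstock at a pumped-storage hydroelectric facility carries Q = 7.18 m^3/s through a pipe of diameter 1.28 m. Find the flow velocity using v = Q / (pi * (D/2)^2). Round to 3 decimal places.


Compute pipe cross-sectional area:
  A = pi * (D/2)^2 = pi * (1.28/2)^2 = 1.2868 m^2
Calculate velocity:
  v = Q / A = 7.18 / 1.2868
  v = 5.580 m/s

5.580


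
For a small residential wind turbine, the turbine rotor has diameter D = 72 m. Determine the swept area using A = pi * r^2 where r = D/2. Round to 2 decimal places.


Compute the rotor radius:
  r = D / 2 = 72 / 2 = 36.0 m
Calculate swept area:
  A = pi * r^2 = pi * 36.0^2
  A = 4071.50 m^2

4071.50


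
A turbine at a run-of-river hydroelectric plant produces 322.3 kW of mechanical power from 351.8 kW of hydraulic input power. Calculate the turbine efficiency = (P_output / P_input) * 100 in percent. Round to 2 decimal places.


Turbine efficiency = (output power / input power) * 100
eta = (322.3 / 351.8) * 100
eta = 91.61%

91.61


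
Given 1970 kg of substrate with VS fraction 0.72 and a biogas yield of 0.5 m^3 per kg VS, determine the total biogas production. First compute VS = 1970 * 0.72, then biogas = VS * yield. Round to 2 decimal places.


Compute volatile solids:
  VS = mass * VS_fraction = 1970 * 0.72 = 1418.4 kg
Calculate biogas volume:
  Biogas = VS * specific_yield = 1418.4 * 0.5
  Biogas = 709.20 m^3

709.20


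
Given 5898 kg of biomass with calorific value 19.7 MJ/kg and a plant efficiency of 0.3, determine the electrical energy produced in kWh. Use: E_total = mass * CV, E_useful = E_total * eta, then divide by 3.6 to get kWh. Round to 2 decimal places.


Total energy = mass * CV = 5898 * 19.7 = 116190.6 MJ
Useful energy = total * eta = 116190.6 * 0.3 = 34857.18 MJ
Convert to kWh: 34857.18 / 3.6
Useful energy = 9682.55 kWh

9682.55


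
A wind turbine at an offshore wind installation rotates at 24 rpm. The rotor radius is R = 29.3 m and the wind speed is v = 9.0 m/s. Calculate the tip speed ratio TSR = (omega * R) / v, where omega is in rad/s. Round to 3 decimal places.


Convert rotational speed to rad/s:
  omega = 24 * 2 * pi / 60 = 2.5133 rad/s
Compute tip speed:
  v_tip = omega * R = 2.5133 * 29.3 = 73.639 m/s
Tip speed ratio:
  TSR = v_tip / v_wind = 73.639 / 9.0 = 8.182

8.182


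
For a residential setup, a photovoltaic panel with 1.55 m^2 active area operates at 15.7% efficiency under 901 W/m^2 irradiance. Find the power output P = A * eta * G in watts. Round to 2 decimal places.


Use the solar power formula P = A * eta * G.
Given: A = 1.55 m^2, eta = 0.157, G = 901 W/m^2
P = 1.55 * 0.157 * 901
P = 219.26 W

219.26


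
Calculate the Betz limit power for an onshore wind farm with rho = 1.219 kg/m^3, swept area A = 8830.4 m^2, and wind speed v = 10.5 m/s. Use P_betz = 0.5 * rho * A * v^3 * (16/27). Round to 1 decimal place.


The Betz coefficient Cp_max = 16/27 = 0.5926
v^3 = 10.5^3 = 1157.625
P_betz = 0.5 * rho * A * v^3 * Cp_max
P_betz = 0.5 * 1.219 * 8830.4 * 1157.625 * 0.5926
P_betz = 3692140.4 W

3692140.4


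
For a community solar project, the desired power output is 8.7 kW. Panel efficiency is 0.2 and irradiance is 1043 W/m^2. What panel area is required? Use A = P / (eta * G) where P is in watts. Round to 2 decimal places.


Convert target power to watts: P = 8.7 * 1000 = 8700.0 W
Compute denominator: eta * G = 0.2 * 1043 = 208.6
Required area A = P / (eta * G) = 8700.0 / 208.6
A = 41.71 m^2

41.71


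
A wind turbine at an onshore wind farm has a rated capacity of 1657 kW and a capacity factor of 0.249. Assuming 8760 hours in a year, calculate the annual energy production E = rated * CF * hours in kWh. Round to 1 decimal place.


Annual energy = rated_kW * capacity_factor * hours_per_year
Given: P_rated = 1657 kW, CF = 0.249, hours = 8760
E = 1657 * 0.249 * 8760
E = 3614314.7 kWh

3614314.7


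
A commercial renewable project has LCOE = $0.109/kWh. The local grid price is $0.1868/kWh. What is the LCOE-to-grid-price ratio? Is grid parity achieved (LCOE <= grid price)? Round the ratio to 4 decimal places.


Compare LCOE to grid price:
  LCOE = $0.109/kWh, Grid price = $0.1868/kWh
  Ratio = LCOE / grid_price = 0.109 / 0.1868 = 0.5835
  Grid parity achieved (ratio <= 1)? yes

0.5835


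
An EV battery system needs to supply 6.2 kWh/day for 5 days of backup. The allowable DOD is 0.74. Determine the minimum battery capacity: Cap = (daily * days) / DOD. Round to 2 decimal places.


Total energy needed = daily * days = 6.2 * 5 = 31.0 kWh
Account for depth of discharge:
  Cap = total_energy / DOD = 31.0 / 0.74
  Cap = 41.89 kWh

41.89


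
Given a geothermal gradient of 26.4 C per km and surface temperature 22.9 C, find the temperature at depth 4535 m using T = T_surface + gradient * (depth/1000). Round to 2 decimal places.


Convert depth to km: 4535 / 1000 = 4.535 km
Temperature increase = gradient * depth_km = 26.4 * 4.535 = 119.72 C
Temperature at depth = T_surface + delta_T = 22.9 + 119.72
T = 142.62 C

142.62


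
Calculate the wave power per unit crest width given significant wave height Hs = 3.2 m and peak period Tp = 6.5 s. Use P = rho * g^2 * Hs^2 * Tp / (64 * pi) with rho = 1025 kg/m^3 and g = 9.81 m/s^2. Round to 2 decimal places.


Apply wave power formula:
  g^2 = 9.81^2 = 96.2361
  Hs^2 = 3.2^2 = 10.24
  Numerator = rho * g^2 * Hs^2 * Tp = 1025 * 96.2361 * 10.24 * 6.5 = 6565611.69
  Denominator = 64 * pi = 201.0619
  P = 6565611.69 / 201.0619 = 32654.67 W/m

32654.67


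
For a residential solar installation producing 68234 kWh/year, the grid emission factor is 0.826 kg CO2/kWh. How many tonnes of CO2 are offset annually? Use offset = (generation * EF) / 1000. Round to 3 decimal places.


CO2 offset in kg = generation * emission_factor
CO2 offset = 68234 * 0.826 = 56361.28 kg
Convert to tonnes:
  CO2 offset = 56361.28 / 1000 = 56.361 tonnes

56.361


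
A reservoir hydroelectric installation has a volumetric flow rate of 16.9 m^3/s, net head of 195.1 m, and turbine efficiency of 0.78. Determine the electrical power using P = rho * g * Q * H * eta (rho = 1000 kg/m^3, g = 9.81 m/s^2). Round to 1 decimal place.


Apply the hydropower formula P = rho * g * Q * H * eta
rho * g = 1000 * 9.81 = 9810.0
P = 9810.0 * 16.9 * 195.1 * 0.78
P = 25229438.4 W

25229438.4


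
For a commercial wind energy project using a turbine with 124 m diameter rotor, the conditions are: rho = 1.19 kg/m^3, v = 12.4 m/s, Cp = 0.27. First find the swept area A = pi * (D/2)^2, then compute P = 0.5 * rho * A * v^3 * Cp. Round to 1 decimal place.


Step 1 -- Compute swept area:
  A = pi * (D/2)^2 = pi * (124/2)^2 = 12076.28 m^2
Step 2 -- Apply wind power equation:
  P = 0.5 * rho * A * v^3 * Cp
  v^3 = 12.4^3 = 1906.624
  P = 0.5 * 1.19 * 12076.28 * 1906.624 * 0.27
  P = 3698954.9 W

3698954.9


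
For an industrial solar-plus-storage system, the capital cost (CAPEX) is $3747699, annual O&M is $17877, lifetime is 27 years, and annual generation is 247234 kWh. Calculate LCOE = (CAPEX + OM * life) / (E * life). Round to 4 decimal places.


Total cost = CAPEX + OM * lifetime = 3747699 + 17877 * 27 = 3747699 + 482679 = 4230378
Total generation = annual * lifetime = 247234 * 27 = 6675318 kWh
LCOE = 4230378 / 6675318
LCOE = 0.6337 $/kWh

0.6337


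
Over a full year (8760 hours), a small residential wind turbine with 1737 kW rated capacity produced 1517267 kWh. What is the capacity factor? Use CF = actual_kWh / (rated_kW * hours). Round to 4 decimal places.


Capacity factor = actual output / maximum possible output
Maximum possible = rated * hours = 1737 * 8760 = 15216120 kWh
CF = 1517267 / 15216120
CF = 0.0997

0.0997


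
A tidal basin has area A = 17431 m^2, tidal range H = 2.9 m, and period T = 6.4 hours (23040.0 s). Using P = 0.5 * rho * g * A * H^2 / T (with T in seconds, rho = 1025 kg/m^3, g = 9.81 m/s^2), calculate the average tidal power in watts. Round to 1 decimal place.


Convert period to seconds: T = 6.4 * 3600 = 23040.0 s
H^2 = 2.9^2 = 8.41
P = 0.5 * rho * g * A * H^2 / T
P = 0.5 * 1025 * 9.81 * 17431 * 8.41 / 23040.0
P = 31988.9 W

31988.9


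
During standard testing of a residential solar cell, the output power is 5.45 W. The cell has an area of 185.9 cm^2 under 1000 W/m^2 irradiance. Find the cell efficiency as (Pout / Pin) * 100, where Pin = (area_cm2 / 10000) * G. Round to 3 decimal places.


First compute the input power:
  Pin = area_cm2 / 10000 * G = 185.9 / 10000 * 1000 = 18.59 W
Then compute efficiency:
  Efficiency = (Pout / Pin) * 100 = (5.45 / 18.59) * 100
  Efficiency = 29.317%

29.317


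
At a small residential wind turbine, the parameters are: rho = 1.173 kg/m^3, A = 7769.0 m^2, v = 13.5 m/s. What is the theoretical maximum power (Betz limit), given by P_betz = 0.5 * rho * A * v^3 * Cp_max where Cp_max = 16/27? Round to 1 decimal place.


The Betz coefficient Cp_max = 16/27 = 0.5926
v^3 = 13.5^3 = 2460.375
P_betz = 0.5 * rho * A * v^3 * Cp_max
P_betz = 0.5 * 1.173 * 7769.0 * 2460.375 * 0.5926
P_betz = 6643404.0 W

6643404.0


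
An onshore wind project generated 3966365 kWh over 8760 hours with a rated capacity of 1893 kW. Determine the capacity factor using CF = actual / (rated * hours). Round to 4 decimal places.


Capacity factor = actual output / maximum possible output
Maximum possible = rated * hours = 1893 * 8760 = 16582680 kWh
CF = 3966365 / 16582680
CF = 0.2392

0.2392


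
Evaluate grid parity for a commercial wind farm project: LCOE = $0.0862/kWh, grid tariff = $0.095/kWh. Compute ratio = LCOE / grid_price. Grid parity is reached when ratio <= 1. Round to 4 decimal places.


Compare LCOE to grid price:
  LCOE = $0.0862/kWh, Grid price = $0.095/kWh
  Ratio = LCOE / grid_price = 0.0862 / 0.095 = 0.9074
  Grid parity achieved (ratio <= 1)? yes

0.9074


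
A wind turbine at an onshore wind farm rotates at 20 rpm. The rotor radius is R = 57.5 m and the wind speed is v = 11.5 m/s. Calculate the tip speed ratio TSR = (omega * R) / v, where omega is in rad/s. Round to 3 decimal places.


Convert rotational speed to rad/s:
  omega = 20 * 2 * pi / 60 = 2.0944 rad/s
Compute tip speed:
  v_tip = omega * R = 2.0944 * 57.5 = 120.428 m/s
Tip speed ratio:
  TSR = v_tip / v_wind = 120.428 / 11.5 = 10.472

10.472


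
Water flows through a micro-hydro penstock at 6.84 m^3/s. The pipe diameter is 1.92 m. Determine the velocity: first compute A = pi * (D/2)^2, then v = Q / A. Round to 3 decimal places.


Compute pipe cross-sectional area:
  A = pi * (D/2)^2 = pi * (1.92/2)^2 = 2.8953 m^2
Calculate velocity:
  v = Q / A = 6.84 / 2.8953
  v = 2.362 m/s

2.362


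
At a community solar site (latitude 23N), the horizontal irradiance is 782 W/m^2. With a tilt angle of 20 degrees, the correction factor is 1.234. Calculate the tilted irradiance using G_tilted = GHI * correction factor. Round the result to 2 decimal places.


Identify the given values:
  GHI = 782 W/m^2, tilt correction factor = 1.234
Apply the formula G_tilted = GHI * factor:
  G_tilted = 782 * 1.234
  G_tilted = 964.99 W/m^2

964.99


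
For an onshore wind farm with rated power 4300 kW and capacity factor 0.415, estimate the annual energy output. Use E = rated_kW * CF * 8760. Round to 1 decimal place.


Annual energy = rated_kW * capacity_factor * hours_per_year
Given: P_rated = 4300 kW, CF = 0.415, hours = 8760
E = 4300 * 0.415 * 8760
E = 15632220.0 kWh

15632220.0


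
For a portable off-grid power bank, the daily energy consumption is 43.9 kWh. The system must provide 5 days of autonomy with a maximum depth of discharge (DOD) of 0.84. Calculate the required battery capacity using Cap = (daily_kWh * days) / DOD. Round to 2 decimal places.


Total energy needed = daily * days = 43.9 * 5 = 219.5 kWh
Account for depth of discharge:
  Cap = total_energy / DOD = 219.5 / 0.84
  Cap = 261.31 kWh

261.31


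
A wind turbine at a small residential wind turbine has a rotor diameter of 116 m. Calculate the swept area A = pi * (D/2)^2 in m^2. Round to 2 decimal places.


Compute the rotor radius:
  r = D / 2 = 116 / 2 = 58.0 m
Calculate swept area:
  A = pi * r^2 = pi * 58.0^2
  A = 10568.32 m^2

10568.32


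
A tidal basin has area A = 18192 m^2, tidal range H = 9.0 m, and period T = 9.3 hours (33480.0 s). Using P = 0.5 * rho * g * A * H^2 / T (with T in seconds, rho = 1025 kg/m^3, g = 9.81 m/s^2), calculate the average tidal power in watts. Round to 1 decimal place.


Convert period to seconds: T = 9.3 * 3600 = 33480.0 s
H^2 = 9.0^2 = 81.0
P = 0.5 * rho * g * A * H^2 / T
P = 0.5 * 1025 * 9.81 * 18192 * 81.0 / 33480.0
P = 221280.4 W

221280.4


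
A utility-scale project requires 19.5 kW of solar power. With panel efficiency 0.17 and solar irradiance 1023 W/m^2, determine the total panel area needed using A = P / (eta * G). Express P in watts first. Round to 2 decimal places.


Convert target power to watts: P = 19.5 * 1000 = 19500.0 W
Compute denominator: eta * G = 0.17 * 1023 = 173.91
Required area A = P / (eta * G) = 19500.0 / 173.91
A = 112.13 m^2

112.13


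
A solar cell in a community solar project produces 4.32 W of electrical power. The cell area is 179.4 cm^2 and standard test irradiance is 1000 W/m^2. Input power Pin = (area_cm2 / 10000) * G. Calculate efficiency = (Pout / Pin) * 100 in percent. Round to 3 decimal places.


First compute the input power:
  Pin = area_cm2 / 10000 * G = 179.4 / 10000 * 1000 = 17.94 W
Then compute efficiency:
  Efficiency = (Pout / Pin) * 100 = (4.32 / 17.94) * 100
  Efficiency = 24.080%

24.080


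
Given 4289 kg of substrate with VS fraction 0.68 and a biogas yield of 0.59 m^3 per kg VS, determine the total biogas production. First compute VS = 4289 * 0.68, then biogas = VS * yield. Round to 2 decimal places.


Compute volatile solids:
  VS = mass * VS_fraction = 4289 * 0.68 = 2916.52 kg
Calculate biogas volume:
  Biogas = VS * specific_yield = 2916.52 * 0.59
  Biogas = 1720.75 m^3

1720.75


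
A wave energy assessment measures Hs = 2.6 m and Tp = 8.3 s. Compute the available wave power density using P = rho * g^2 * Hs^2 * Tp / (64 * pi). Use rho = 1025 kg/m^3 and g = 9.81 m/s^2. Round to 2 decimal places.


Apply wave power formula:
  g^2 = 9.81^2 = 96.2361
  Hs^2 = 2.6^2 = 6.76
  Numerator = rho * g^2 * Hs^2 * Tp = 1025 * 96.2361 * 6.76 * 8.3 = 5534605.48
  Denominator = 64 * pi = 201.0619
  P = 5534605.48 / 201.0619 = 27526.87 W/m

27526.87


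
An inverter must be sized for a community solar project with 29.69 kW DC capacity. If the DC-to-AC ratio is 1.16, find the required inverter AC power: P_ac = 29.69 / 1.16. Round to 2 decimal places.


The inverter AC capacity is determined by the DC/AC ratio.
Given: P_dc = 29.69 kW, DC/AC ratio = 1.16
P_ac = P_dc / ratio = 29.69 / 1.16
P_ac = 25.59 kW

25.59


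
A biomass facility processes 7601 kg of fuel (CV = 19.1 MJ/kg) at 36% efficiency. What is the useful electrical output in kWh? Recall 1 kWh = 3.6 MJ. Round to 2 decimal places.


Total energy = mass * CV = 7601 * 19.1 = 145179.1 MJ
Useful energy = total * eta = 145179.1 * 0.36 = 52264.48 MJ
Convert to kWh: 52264.48 / 3.6
Useful energy = 14517.91 kWh

14517.91


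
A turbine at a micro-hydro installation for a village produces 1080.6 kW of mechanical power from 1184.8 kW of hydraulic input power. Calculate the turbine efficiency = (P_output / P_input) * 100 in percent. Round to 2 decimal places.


Turbine efficiency = (output power / input power) * 100
eta = (1080.6 / 1184.8) * 100
eta = 91.21%

91.21


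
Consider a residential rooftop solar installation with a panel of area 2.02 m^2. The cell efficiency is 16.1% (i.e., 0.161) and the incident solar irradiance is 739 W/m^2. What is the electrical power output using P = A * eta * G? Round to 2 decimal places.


Use the solar power formula P = A * eta * G.
Given: A = 2.02 m^2, eta = 0.161, G = 739 W/m^2
P = 2.02 * 0.161 * 739
P = 240.34 W

240.34


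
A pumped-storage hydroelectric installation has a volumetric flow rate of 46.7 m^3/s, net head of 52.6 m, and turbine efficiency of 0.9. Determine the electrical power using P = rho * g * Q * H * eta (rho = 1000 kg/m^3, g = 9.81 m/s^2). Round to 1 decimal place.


Apply the hydropower formula P = rho * g * Q * H * eta
rho * g = 1000 * 9.81 = 9810.0
P = 9810.0 * 46.7 * 52.6 * 0.9
P = 21687732.2 W

21687732.2


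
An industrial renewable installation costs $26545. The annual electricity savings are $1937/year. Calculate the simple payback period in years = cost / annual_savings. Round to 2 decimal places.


Simple payback period = initial cost / annual savings
Payback = 26545 / 1937
Payback = 13.70 years

13.70


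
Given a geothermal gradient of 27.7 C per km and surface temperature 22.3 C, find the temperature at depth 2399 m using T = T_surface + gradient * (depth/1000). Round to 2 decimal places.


Convert depth to km: 2399 / 1000 = 2.399 km
Temperature increase = gradient * depth_km = 27.7 * 2.399 = 66.45 C
Temperature at depth = T_surface + delta_T = 22.3 + 66.45
T = 88.75 C

88.75


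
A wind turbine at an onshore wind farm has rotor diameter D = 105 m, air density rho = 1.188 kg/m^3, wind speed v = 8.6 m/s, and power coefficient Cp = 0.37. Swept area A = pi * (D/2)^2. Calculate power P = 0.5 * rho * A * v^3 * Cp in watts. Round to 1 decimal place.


Step 1 -- Compute swept area:
  A = pi * (D/2)^2 = pi * (105/2)^2 = 8659.01 m^2
Step 2 -- Apply wind power equation:
  P = 0.5 * rho * A * v^3 * Cp
  v^3 = 8.6^3 = 636.056
  P = 0.5 * 1.188 * 8659.01 * 636.056 * 0.37
  P = 1210464.3 W

1210464.3
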